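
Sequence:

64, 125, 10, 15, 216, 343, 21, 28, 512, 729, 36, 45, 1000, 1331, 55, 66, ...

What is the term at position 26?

4913

Positions follow the repeating pattern AABB; grouping by letter gives 2 tracks.
Subsequence A: 64, 125, 216, 343, 512, 729, 1000, 1331 — perfect cubes starting at 4³.
Subsequence B: 10, 15, 21, 28, 36, 45, 55, 66 — the triangular numbers T_4, T_5, ….
Term 26 comes from subsequence A (its 14th entry): 4913.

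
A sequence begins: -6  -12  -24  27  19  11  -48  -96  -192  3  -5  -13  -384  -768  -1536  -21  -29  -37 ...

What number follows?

Reading positions in blocks of 6 reveals the pattern AAABBB — 2 tracks woven together.
Subsequence A: -6, -12, -24, -48, -96, -192, -384, -768, -1536 (a geometric progression (common ratio 2)).
Subsequence B: 27, 19, 11, 3, -5, -13, -21, -29, -37 (arithmetic, step −8).
Term 19 comes from subsequence A (its 10th entry): -3072.

-3072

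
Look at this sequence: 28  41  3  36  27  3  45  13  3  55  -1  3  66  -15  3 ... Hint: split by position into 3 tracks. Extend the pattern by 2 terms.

78, -29

The terms cycle through 3 interleaved subsequences.
Subsequence A is 28, 36, 45, 55, 66, which is triangular numbers starting at T_7.
Subsequence B is 41, 27, 13, -1, -15, which is subtracting 14 each time.
Subsequence C is 3, 3, 3, 3, 3, which is always 3.
Position 16 falls in subsequence A as its term 6, giving 78.
Term 17 comes from subsequence B (its 6th entry): -29.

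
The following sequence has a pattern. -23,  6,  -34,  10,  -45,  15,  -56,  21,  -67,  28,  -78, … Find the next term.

36

Odd-indexed and even-indexed terms follow separate rules.
Subsequence A = -23, -34, -45, -56, -67, -78: linear: a_n = -12 − 11·n.
Subsequence B = 6, 10, 15, 21, 28: triangular numbers n(n+1)/2 for n = 3, 4, ….
Position 12 falls in subsequence B as its term 6, giving 36.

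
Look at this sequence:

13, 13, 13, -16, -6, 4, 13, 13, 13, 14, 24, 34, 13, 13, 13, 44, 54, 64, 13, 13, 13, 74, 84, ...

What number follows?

94

Positions follow the repeating pattern AAABBB; grouping by letter gives 2 tracks.
Track A = 13, 13, 13, 13, 13, 13, 13, 13, 13, 13, 13, 13: constant 13.
Track B = -16, -6, 4, 14, 24, 34, 44, 54, 64, 74, 84: arithmetic, step +10.
Position 24 → track B, term 12 = 94.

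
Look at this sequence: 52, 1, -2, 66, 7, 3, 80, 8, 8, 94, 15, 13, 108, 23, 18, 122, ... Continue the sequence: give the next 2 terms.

Split by position mod 3 into 3 tracks.
Stream A = 52, 66, 80, 94, 108, 122: arithmetic with common difference +14.
Stream B = 1, 7, 8, 15, 23: each term equals the sum of the previous two.
Stream C = -2, 3, 8, 13, 18: arithmetic, step +5.
The 17th slot belongs to stream B; its 6th term is 38.
Term 18 comes from stream C (its 6th entry): 23.

38, 23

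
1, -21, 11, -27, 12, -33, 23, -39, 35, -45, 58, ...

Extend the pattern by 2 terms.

Odd-indexed and even-indexed terms follow separate rules.
Subsequence A is 1, 11, 12, 23, 35, 58, which is each term equals the sum of the previous two.
Subsequence B is -21, -27, -33, -39, -45, which is linear: a_n = -15 − 6·n.
Position 12 falls in subsequence B as its term 6, giving -51.
Position 13 falls in subsequence A as its term 7, giving 93.

-51, 93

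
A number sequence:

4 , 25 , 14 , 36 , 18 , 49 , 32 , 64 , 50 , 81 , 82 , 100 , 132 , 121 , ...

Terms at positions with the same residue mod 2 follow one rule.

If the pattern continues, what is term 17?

346

The terms cycle through 2 interleaved subsequences.
Track A is 4, 14, 18, 32, 50, 82, 132, which is each term equals the sum of the previous two.
Track B is 25, 36, 49, 64, 81, 100, 121, which is the squares 5², 6², 7², ….
Position 17 falls in track A as its term 9, giving 346.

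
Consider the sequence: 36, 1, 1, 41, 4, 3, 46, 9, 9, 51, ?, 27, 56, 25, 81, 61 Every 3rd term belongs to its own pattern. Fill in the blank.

16

Read the sequence 3 terms at a time; column i is its own pattern.
Track A: 36, 41, 46, 51, 56, 61 — arithmetic with common difference +5.
Track B: 1, 4, 9, ?, 25 — consecutive squares n² from n = 1.
Track C: 1, 3, 9, 27, 81 — geometric with ratio 3.
So the missing entry in track B is 16.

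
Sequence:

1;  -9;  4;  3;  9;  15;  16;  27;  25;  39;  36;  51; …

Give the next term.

49

Split by position mod 2 into 2 tracks.
Subsequence A: 1, 4, 9, 16, 25, 36. The squares 1², 2², 3², ….
Subsequence B: -9, 3, 15, 27, 39, 51. Arithmetic with common difference +12.
The 13th slot belongs to subsequence A; its 7th term is 49.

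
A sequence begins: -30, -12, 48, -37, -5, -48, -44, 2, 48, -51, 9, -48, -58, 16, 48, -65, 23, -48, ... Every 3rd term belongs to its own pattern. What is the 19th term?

-72

Split by position mod 3: positions 1, 4, 7, … form one track, and each other residue class forms its own.
Subsequence A: -30, -37, -44, -51, -58, -65 (arithmetic, step −7).
Subsequence B: -12, -5, 2, 9, 16, 23 (arithmetic, step +7).
Subsequence C: 48, -48, 48, -48, 48, -48 (alternating ±48).
Term 19 comes from subsequence A (its 7th entry): -72.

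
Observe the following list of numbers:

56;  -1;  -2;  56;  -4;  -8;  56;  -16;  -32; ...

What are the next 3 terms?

56, -64, -128

Positions follow the repeating pattern ABB; grouping by letter gives 2 tracks.
Subsequence A: 56, 56, 56. Always 56.
Subsequence B: -1, -2, -4, -8, -16, -32. Geometric, ×2 each step.
Position 10 → subsequence A, term 4 = 56.
Position 11 falls in subsequence B as its term 7, giving -64.
The 12th slot belongs to subsequence B; its 8th term is -128.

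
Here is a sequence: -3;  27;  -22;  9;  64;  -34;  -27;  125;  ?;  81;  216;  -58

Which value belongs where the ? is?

Taking every 3rd term gives 3 separate tracks.
Subsequence A: -3, 9, -27, 81 — a geometric progression (common ratio -3).
Subsequence B: 27, 64, 125, 216 — consecutive cubes n³ from n = 3.
Subsequence C: -22, -34, ?, -58 — subtracting 12 each time.
Subsequence C's pattern makes the blank -46.

-46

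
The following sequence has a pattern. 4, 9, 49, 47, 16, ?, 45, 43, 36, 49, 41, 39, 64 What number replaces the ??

Positions follow the repeating pattern AABB; grouping by letter gives 2 tracks.
Stream A = 4, 9, 16, ?, 36, 49, 64: the squares 2², 3², 4², ….
Stream B = 49, 47, 45, 43, 41, 39: arithmetic, step −2.
Filling stream A at index 4 by its rule yields 25.

25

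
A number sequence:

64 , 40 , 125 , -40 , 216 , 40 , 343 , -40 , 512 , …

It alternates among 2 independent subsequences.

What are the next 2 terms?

40, 729

Positions 1, 3, 5, … form one subsequence and positions 2, 4, 6, … form another.
Stream A: 64, 125, 216, 343, 512 (perfect cubes starting at 4³).
Stream B: 40, -40, 40, -40 (the oscillation 40·(−1)^(n+1)).
Position 10 falls in stream B as its term 5, giving 40.
Position 11 → stream A, term 6 = 729.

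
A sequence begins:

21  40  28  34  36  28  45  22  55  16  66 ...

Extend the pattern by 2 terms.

10, 78

Odd-indexed and even-indexed terms follow separate rules.
Subsequence A is 21, 28, 36, 45, 55, 66, which is triangular numbers n(n+1)/2 for n = 6, 7, ….
Subsequence B is 40, 34, 28, 22, 16, which is arithmetic, step −6.
The 12th slot belongs to subsequence B; its 6th term is 10.
Position 13 falls in subsequence A as its term 7, giving 78.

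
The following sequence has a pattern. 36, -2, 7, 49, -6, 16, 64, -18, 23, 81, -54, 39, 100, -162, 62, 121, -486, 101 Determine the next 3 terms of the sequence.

Read the sequence 3 terms at a time; column i is its own pattern.
Track A is 36, 49, 64, 81, 100, 121, which is perfect squares starting at 6².
Track B is -2, -6, -18, -54, -162, -486, which is multiplying by 3 each time.
Track C is 7, 16, 23, 39, 62, 101, which is a Fibonacci-like recurrence a_n = a_{n-1} + a_{n-2}.
The 19th slot belongs to track A; its 7th term is 144.
Position 20 → track B, term 7 = -1458.
Position 21 falls in track C as its term 7, giving 163.

144, -1458, 163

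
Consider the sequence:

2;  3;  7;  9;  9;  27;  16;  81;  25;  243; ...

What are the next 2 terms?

Taking every 2nd term gives 2 separate tracks.
Stream A: 2, 7, 9, 16, 25 — a Fibonacci-like recurrence a_n = a_{n-1} + a_{n-2}.
Stream B: 3, 9, 27, 81, 243 — successive powers of 3.
Term 11 comes from stream A (its 6th entry): 41.
Position 12 → stream B, term 6 = 729.

41, 729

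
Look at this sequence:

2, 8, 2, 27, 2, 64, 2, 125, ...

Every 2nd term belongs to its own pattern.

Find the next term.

2

Split by position mod 2 into 2 tracks.
Track A is 2, 2, 2, 2, which is always 2.
Track B is 8, 27, 64, 125, which is perfect cubes starting at 2³.
Position 9 falls in track A as its term 5, giving 2.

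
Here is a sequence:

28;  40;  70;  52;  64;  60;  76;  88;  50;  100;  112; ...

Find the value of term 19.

172

Positions follow the repeating pattern AAB; grouping by letter gives 2 tracks.
Stream A = 28, 40, 52, 64, 76, 88, 100, 112: linear: a_n = 16 + 12·n.
Stream B = 70, 60, 50: arithmetic, step −10.
Term 19 comes from stream A (its 13th entry): 172.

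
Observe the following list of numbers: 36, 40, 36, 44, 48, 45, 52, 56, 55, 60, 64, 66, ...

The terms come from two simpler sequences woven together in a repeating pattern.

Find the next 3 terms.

68, 72, 78

Reading positions in blocks of 3 reveals the pattern AAB — 2 tracks woven together.
Stream A: 36, 40, 44, 48, 52, 56, 60, 64. Linear: a_n = 32 + 4·n.
Stream B: 36, 45, 55, 66. Triangular numbers starting at T_8.
Term 13 comes from stream A (its 9th entry): 68.
The 14th slot belongs to stream A; its 10th term is 72.
The 15th slot belongs to stream B; its 5th term is 78.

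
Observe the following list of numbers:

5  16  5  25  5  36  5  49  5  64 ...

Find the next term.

5

Positions 1, 3, 5, … form one subsequence and positions 2, 4, 6, … form another.
Track A: 5, 5, 5, 5, 5. Always 5.
Track B: 16, 25, 36, 49, 64. The squares 4², 5², 6², ….
Position 11 falls in track A as its term 6, giving 5.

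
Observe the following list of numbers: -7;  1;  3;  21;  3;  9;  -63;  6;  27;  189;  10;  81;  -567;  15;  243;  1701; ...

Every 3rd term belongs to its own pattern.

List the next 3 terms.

Split by position mod 3 into 3 tracks.
Subsequence A = -7, 21, -63, 189, -567, 1701: geometric, ×-3 each step.
Subsequence B = 1, 3, 6, 10, 15: the triangular numbers T_1, T_2, ….
Subsequence C = 3, 9, 27, 81, 243: powers 3^1, 3^2, 3^3, ….
Position 17 falls in subsequence B as its term 6, giving 21.
The 18th slot belongs to subsequence C; its 6th term is 729.
The 19th slot belongs to subsequence A; its 7th term is -5103.

21, 729, -5103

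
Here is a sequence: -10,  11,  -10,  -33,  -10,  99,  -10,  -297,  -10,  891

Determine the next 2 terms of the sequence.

-10, -2673

Taking every 2nd term gives 2 separate tracks.
Stream A: -10, -10, -10, -10, -10 (always -10).
Stream B: 11, -33, 99, -297, 891 (geometric with ratio -3).
Position 11 falls in stream A as its term 6, giving -10.
Position 12 falls in stream B as its term 6, giving -2673.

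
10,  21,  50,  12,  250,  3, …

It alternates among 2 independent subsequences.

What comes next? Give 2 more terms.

Odd-indexed and even-indexed terms follow separate rules.
Subsequence A = 10, 50, 250: geometric, ×5 each step.
Subsequence B = 21, 12, 3: subtracting 9 each time.
Position 7 → subsequence A, term 4 = 1250.
Position 8 falls in subsequence B as its term 4, giving -6.

1250, -6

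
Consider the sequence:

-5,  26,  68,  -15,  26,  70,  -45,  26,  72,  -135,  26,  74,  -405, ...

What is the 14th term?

Split by position mod 3: positions 1, 4, 7, … form one track, and each other residue class forms its own.
Track A: -5, -15, -45, -135, -405 (a geometric progression (common ratio 3)).
Track B: 26, 26, 26, 26 (the constant sequence 26).
Track C: 68, 70, 72, 74 (arithmetic with common difference +2).
The 14th slot belongs to track B; its 5th term is 26.

26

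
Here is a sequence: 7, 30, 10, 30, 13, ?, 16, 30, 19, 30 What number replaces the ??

Split by position mod 2 into 2 tracks.
Track A is 7, 10, 13, 16, 19, which is adding 3 each time.
Track B is 30, 30, ?, 30, 30, which is the constant sequence 30.
So the missing entry in track B is 30.

30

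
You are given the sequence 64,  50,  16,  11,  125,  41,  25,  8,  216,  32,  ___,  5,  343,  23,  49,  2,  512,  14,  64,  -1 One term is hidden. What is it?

The terms cycle through 4 interleaved subsequences.
Stream A: 64, 125, 216, 343, 512 (perfect cubes starting at 4³).
Stream B: 50, 41, 32, 23, 14 (subtracting 9 each time).
Stream C: 16, 25, ?, 49, 64 (perfect squares starting at 4²).
Stream D: 11, 8, 5, 2, -1 (arithmetic, step −3).
The gap is stream C's term 3; the rule gives 36.

36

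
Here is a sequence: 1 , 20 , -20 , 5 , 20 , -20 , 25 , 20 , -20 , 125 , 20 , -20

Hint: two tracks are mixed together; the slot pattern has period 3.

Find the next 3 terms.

625, 20, -20

Positions follow the repeating pattern ABB; grouping by letter gives 2 tracks.
Stream A: 1, 5, 25, 125 — a geometric progression (common ratio 5).
Stream B: 20, -20, 20, -20, 20, -20, 20, -20 — oscillating between 20 and -20.
The 13th slot belongs to stream A; its 5th term is 625.
Position 14 → stream B, term 9 = 20.
The 15th slot belongs to stream B; its 10th term is -20.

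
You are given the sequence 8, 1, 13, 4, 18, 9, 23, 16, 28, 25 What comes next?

Odd-indexed and even-indexed terms follow separate rules.
Track A: 8, 13, 18, 23, 28 — adding 5 each time.
Track B: 1, 4, 9, 16, 25 — perfect squares starting at 1².
Position 11 falls in track A as its term 6, giving 33.

33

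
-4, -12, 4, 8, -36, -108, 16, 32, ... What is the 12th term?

Positions follow the repeating pattern AABB; grouping by letter gives 2 tracks.
Stream A: -4, -12, -36, -108 — a geometric progression (common ratio 3).
Stream B: 4, 8, 16, 32 — powers 2^2, 2^3, 2^4, ….
Position 12 falls in stream B as its term 6, giving 128.

128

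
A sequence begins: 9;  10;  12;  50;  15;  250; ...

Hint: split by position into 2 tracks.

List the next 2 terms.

18, 1250

Odd-indexed and even-indexed terms follow separate rules.
Subsequence A: 9, 12, 15 — adding 3 each time.
Subsequence B: 10, 50, 250 — a geometric progression (common ratio 5).
Position 7 → subsequence A, term 4 = 18.
The 8th slot belongs to subsequence B; its 4th term is 1250.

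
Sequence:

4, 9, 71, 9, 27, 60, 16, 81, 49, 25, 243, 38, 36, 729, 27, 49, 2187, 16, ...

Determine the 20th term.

The terms cycle through 3 interleaved subsequences.
Track A: 4, 9, 16, 25, 36, 49 (consecutive squares n² from n = 2).
Track B: 9, 27, 81, 243, 729, 2187 (powers 3^2, 3^3, 3^4, …).
Track C: 71, 60, 49, 38, 27, 16 (arithmetic with common difference −11).
Term 20 comes from track B (its 7th entry): 6561.

6561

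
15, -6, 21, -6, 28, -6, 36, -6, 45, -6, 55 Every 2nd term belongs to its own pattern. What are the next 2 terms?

Odd-indexed and even-indexed terms follow separate rules.
Track A: 15, 21, 28, 36, 45, 55. Triangular numbers starting at T_5.
Track B: -6, -6, -6, -6, -6. Always -6.
The 12th slot belongs to track B; its 6th term is -6.
The 13th slot belongs to track A; its 7th term is 66.

-6, 66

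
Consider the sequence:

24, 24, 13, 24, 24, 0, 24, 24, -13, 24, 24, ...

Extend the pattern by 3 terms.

-26, 24, 24

Positions follow the repeating pattern AAB; grouping by letter gives 2 tracks.
Subsequence A: 24, 24, 24, 24, 24, 24, 24, 24 — always 24.
Subsequence B: 13, 0, -13 — arithmetic with common difference −13.
Position 12 → subsequence B, term 4 = -26.
The 13th slot belongs to subsequence A; its 9th term is 24.
The 14th slot belongs to subsequence A; its 10th term is 24.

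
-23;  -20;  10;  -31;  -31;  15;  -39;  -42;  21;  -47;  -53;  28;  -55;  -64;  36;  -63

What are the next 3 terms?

Split by position mod 3: positions 1, 4, 7, … form one track, and each other residue class forms its own.
Track A: -23, -31, -39, -47, -55, -63 — linear: a_n = -15 − 8·n.
Track B: -20, -31, -42, -53, -64 — arithmetic with common difference −11.
Track C: 10, 15, 21, 28, 36 — triangular numbers n(n+1)/2 for n = 4, 5, ….
The 17th slot belongs to track B; its 6th term is -75.
Position 18 falls in track C as its term 6, giving 45.
Term 19 comes from track A (its 7th entry): -71.

-75, 45, -71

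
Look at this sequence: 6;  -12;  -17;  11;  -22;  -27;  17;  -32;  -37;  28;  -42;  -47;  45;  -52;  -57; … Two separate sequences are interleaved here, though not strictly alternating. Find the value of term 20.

-72

The slot pattern repeats as ABB (period 3), so there are 2 interleaved tracks.
Track A is 6, 11, 17, 28, 45, which is a Fibonacci-like recurrence a_n = a_{n-1} + a_{n-2}.
Track B is -12, -17, -22, -27, -32, -37, -42, -47, -52, -57, which is linear: a_n = -7 − 5·n.
Position 20 → track B, term 13 = -72.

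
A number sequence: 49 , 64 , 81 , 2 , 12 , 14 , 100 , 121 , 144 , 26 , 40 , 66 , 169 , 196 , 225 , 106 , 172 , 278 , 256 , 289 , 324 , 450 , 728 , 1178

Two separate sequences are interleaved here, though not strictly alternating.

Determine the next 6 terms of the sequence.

361, 400, 441, 1906, 3084, 4990

Reading positions in blocks of 6 reveals the pattern AAABBB — 2 tracks woven together.
Track A = 49, 64, 81, 100, 121, 144, 169, 196, 225, 256, 289, 324: perfect squares starting at 7².
Track B = 2, 12, 14, 26, 40, 66, 106, 172, 278, 450, 728, 1178: a Fibonacci-like recurrence a_n = a_{n-1} + a_{n-2}.
The 25th slot belongs to track A; its 13th term is 361.
Position 26 falls in track A as its term 14, giving 400.
Term 27 comes from track A (its 15th entry): 441.
Term 28 comes from track B (its 13th entry): 1906.
Position 29 falls in track B as its term 14, giving 3084.
Term 30 comes from track B (its 15th entry): 4990.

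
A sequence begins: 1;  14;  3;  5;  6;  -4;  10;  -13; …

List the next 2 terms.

15, -22

Positions 1, 3, 5, … form one subsequence and positions 2, 4, 6, … form another.
Stream A: 1, 3, 6, 10 (the triangular numbers T_1, T_2, …).
Stream B: 14, 5, -4, -13 (subtracting 9 each time).
Position 9 → stream A, term 5 = 15.
Term 10 comes from stream B (its 5th entry): -22.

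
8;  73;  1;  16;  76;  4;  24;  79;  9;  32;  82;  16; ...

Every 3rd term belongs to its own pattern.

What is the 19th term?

56

Split by position mod 3 into 3 tracks.
Subsequence A: 8, 16, 24, 32. Arithmetic, step +8.
Subsequence B: 73, 76, 79, 82. Adding 3 each time.
Subsequence C: 1, 4, 9, 16. Perfect squares starting at 1².
Position 19 → subsequence A, term 7 = 56.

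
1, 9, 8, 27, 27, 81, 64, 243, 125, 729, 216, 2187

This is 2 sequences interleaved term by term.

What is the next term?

343

Positions 1, 3, 5, … form one subsequence and positions 2, 4, 6, … form another.
Stream A is 1, 8, 27, 64, 125, 216, which is consecutive cubes n³ from n = 1.
Stream B is 9, 27, 81, 243, 729, 2187, which is successive powers of 3.
Position 13 → stream A, term 7 = 343.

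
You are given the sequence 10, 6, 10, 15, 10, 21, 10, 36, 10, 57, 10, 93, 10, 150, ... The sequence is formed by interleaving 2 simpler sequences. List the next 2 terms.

10, 243

Split by position mod 2 into 2 tracks.
Subsequence A is 10, 10, 10, 10, 10, 10, 10, which is always 10.
Subsequence B is 6, 15, 21, 36, 57, 93, 150, which is each term equals the sum of the previous two.
Position 15 falls in subsequence A as its term 8, giving 10.
Position 16 → subsequence B, term 8 = 243.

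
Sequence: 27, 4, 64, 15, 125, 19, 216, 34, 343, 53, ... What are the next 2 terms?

Taking every 2nd term gives 2 separate tracks.
Track A: 27, 64, 125, 216, 343. Consecutive cubes n³ from n = 3.
Track B: 4, 15, 19, 34, 53. Fibonacci-style (each term is the sum of the two before it).
Position 11 falls in track A as its term 6, giving 512.
The 12th slot belongs to track B; its 6th term is 87.

512, 87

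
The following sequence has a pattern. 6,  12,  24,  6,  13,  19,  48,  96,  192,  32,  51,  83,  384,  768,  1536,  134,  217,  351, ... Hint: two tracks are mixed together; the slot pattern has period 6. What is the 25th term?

24576

Positions follow the repeating pattern AAABBB; grouping by letter gives 2 tracks.
Stream A: 6, 12, 24, 48, 96, 192, 384, 768, 1536. Geometric with ratio 2.
Stream B: 6, 13, 19, 32, 51, 83, 134, 217, 351. Fibonacci-style (each term is the sum of the two before it).
Position 25 → stream A, term 13 = 24576.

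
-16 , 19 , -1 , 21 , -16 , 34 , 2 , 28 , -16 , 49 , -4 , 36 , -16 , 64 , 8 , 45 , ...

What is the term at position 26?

109

Taking every 4th term gives 4 separate tracks.
Track A: -16, -16, -16, -16. Constant -16.
Track B: 19, 34, 49, 64. Adding 15 each time.
Track C: -1, 2, -4, 8. A geometric progression (common ratio -2).
Track D: 21, 28, 36, 45. Triangular numbers n(n+1)/2 for n = 6, 7, ….
Position 26 → track B, term 7 = 109.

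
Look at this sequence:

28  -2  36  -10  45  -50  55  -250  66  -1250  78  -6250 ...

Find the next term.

91

Odd-indexed and even-indexed terms follow separate rules.
Track A: 28, 36, 45, 55, 66, 78 (triangular numbers n(n+1)/2 for n = 7, 8, …).
Track B: -2, -10, -50, -250, -1250, -6250 (a geometric progression (common ratio 5)).
Position 13 falls in track A as its term 7, giving 91.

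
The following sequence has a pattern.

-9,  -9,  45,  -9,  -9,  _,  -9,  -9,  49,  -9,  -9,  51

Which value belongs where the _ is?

47

The slot pattern repeats as AAB (period 3), so there are 2 interleaved tracks.
Track A: -9, -9, -9, -9, -9, -9, -9, -9. Always -9.
Track B: 45, ?, 49, 51. Linear: a_n = 43 + 2·n.
Filling track B at index 2 by its rule yields 47.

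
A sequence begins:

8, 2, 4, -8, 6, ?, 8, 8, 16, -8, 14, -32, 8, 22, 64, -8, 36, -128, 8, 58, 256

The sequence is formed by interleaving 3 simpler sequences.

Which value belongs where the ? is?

Taking every 3rd term gives 3 separate tracks.
Stream A: 8, -8, 8, -8, 8, -8, 8 (alternating ±8).
Stream B: 2, 6, 8, 14, 22, 36, 58 (a Fibonacci-like recurrence a_n = a_{n-1} + a_{n-2}).
Stream C: 4, ?, 16, -32, 64, -128, 256 (geometric, ×-2 each step).
The gap is stream C's term 2; the rule gives -8.

-8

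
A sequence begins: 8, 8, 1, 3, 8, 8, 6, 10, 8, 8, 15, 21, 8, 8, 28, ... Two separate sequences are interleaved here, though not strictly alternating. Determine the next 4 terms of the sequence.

The slot pattern repeats as AABB (period 4), so there are 2 interleaved tracks.
Subsequence A: 8, 8, 8, 8, 8, 8, 8, 8 — the constant sequence 8.
Subsequence B: 1, 3, 6, 10, 15, 21, 28 — triangular numbers n(n+1)/2 for n = 1, 2, ….
Position 16 → subsequence B, term 8 = 36.
Position 17 → subsequence A, term 9 = 8.
The 18th slot belongs to subsequence A; its 10th term is 8.
Position 19 falls in subsequence B as its term 9, giving 45.

36, 8, 8, 45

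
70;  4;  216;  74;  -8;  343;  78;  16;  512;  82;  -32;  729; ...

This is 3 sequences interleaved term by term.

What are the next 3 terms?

86, 64, 1000

Split by position mod 3 into 3 tracks.
Subsequence A: 70, 74, 78, 82 (arithmetic, step +4).
Subsequence B: 4, -8, 16, -32 (geometric with ratio -2).
Subsequence C: 216, 343, 512, 729 (the cubes 6³, 7³, 8³, …).
Position 13 → subsequence A, term 5 = 86.
Position 14 falls in subsequence B as its term 5, giving 64.
The 15th slot belongs to subsequence C; its 5th term is 1000.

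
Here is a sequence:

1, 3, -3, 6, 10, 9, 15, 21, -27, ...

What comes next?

The slot pattern repeats as AAB (period 3), so there are 2 interleaved tracks.
Track A: 1, 3, 6, 10, 15, 21 (triangular numbers starting at T_1).
Track B: -3, 9, -27 (geometric with ratio -3).
Position 10 falls in track A as its term 7, giving 28.

28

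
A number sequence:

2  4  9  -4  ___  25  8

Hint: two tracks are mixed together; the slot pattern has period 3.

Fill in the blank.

16

The slot pattern repeats as ABB (period 3), so there are 2 interleaved tracks.
Subsequence A is 2, -4, 8, which is a geometric progression (common ratio -2).
Subsequence B is 4, 9, ?, 25, which is the squares 2², 3², 4², ….
Filling subsequence B at index 3 by its rule yields 16.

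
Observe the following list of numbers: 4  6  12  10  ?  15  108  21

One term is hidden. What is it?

36

The terms cycle through 2 interleaved subsequences.
Subsequence A: 4, 12, ?, 108 — multiplying by 3 each time.
Subsequence B: 6, 10, 15, 21 — triangular numbers n(n+1)/2 for n = 3, 4, ….
So the missing entry in subsequence A is 36.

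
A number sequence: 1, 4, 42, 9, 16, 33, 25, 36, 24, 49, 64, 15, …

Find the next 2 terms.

Positions follow the repeating pattern AAB; grouping by letter gives 2 tracks.
Track A is 1, 4, 9, 16, 25, 36, 49, 64, which is perfect squares starting at 1².
Track B is 42, 33, 24, 15, which is subtracting 9 each time.
Position 13 → track A, term 9 = 81.
The 14th slot belongs to track A; its 10th term is 100.

81, 100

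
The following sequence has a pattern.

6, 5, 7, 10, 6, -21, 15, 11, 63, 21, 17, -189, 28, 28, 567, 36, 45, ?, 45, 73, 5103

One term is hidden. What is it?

-1701

Taking every 3rd term gives 3 separate tracks.
Track A is 6, 10, 15, 21, 28, 36, 45, which is the triangular numbers T_3, T_4, ….
Track B is 5, 6, 11, 17, 28, 45, 73, which is each term equals the sum of the previous two.
Track C is 7, -21, 63, -189, 567, ?, 5103, which is geometric with ratio -3.
Filling track C at index 6 by its rule yields -1701.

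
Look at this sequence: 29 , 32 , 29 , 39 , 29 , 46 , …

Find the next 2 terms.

Taking every 2nd term gives 2 separate tracks.
Track A: 29, 29, 29. Constant 29.
Track B: 32, 39, 46. Arithmetic, step +7.
Term 7 comes from track A (its 4th entry): 29.
The 8th slot belongs to track B; its 4th term is 53.

29, 53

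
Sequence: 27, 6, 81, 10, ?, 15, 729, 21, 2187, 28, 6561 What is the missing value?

Positions 1, 3, 5, … form one subsequence and positions 2, 4, 6, … form another.
Track A is 27, 81, ?, 729, 2187, 6561, which is successive powers of 3.
Track B is 6, 10, 15, 21, 28, which is triangular numbers n(n+1)/2 for n = 3, 4, ….
So the missing entry in track A is 243.

243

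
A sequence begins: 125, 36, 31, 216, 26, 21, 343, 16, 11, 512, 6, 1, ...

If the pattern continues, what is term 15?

The slot pattern repeats as ABB (period 3), so there are 2 interleaved tracks.
Track A: 125, 216, 343, 512 (perfect cubes starting at 5³).
Track B: 36, 31, 26, 21, 16, 11, 6, 1 (arithmetic, step −5).
The 15th slot belongs to track B; its 10th term is -9.

-9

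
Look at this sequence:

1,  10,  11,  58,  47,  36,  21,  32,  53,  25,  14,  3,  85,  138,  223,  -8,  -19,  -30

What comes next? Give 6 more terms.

361, 584, 945, -41, -52, -63

The slot pattern repeats as AAABBB (period 6), so there are 2 interleaved tracks.
Track A: 1, 10, 11, 21, 32, 53, 85, 138, 223. Fibonacci-style (each term is the sum of the two before it).
Track B: 58, 47, 36, 25, 14, 3, -8, -19, -30. Linear: a_n = 69 − 11·n.
Position 19 falls in track A as its term 10, giving 361.
Term 20 comes from track A (its 11th entry): 584.
Position 21 falls in track A as its term 12, giving 945.
Position 22 falls in track B as its term 10, giving -41.
Term 23 comes from track B (its 11th entry): -52.
Position 24 falls in track B as its term 12, giving -63.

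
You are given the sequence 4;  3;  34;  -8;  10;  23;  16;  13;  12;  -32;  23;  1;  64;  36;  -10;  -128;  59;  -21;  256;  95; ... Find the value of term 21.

The terms cycle through 3 interleaved subsequences.
Track A: 4, -8, 16, -32, 64, -128, 256 (multiplying by -2 each time).
Track B: 3, 10, 13, 23, 36, 59, 95 (a Fibonacci-like recurrence a_n = a_{n-1} + a_{n-2}).
Track C: 34, 23, 12, 1, -10, -21 (arithmetic, step −11).
The 21st slot belongs to track C; its 7th term is -32.

-32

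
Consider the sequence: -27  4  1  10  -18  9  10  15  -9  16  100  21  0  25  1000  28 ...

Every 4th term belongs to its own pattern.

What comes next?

9

Read the sequence 4 terms at a time; column i is its own pattern.
Track A: -27, -18, -9, 0. Linear: a_n = -36 + 9·n.
Track B: 4, 9, 16, 25. Consecutive squares n² from n = 2.
Track C: 1, 10, 100, 1000. Geometric, ×10 each step.
Track D: 10, 15, 21, 28. Triangular numbers starting at T_4.
The 17th slot belongs to track A; its 5th term is 9.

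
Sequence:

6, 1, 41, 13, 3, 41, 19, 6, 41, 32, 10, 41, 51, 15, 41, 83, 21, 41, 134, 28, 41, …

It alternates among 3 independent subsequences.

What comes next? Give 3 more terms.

217, 36, 41

Split by position mod 3 into 3 tracks.
Subsequence A is 6, 13, 19, 32, 51, 83, 134, which is each term equals the sum of the previous two.
Subsequence B is 1, 3, 6, 10, 15, 21, 28, which is triangular numbers n(n+1)/2 for n = 1, 2, ….
Subsequence C is 41, 41, 41, 41, 41, 41, 41, which is always 41.
Position 22 → subsequence A, term 8 = 217.
The 23rd slot belongs to subsequence B; its 8th term is 36.
Term 24 comes from subsequence C (its 8th entry): 41.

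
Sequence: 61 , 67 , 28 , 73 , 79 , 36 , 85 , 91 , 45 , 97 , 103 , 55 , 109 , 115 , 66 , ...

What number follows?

Reading positions in blocks of 3 reveals the pattern AAB — 2 tracks woven together.
Stream A: 61, 67, 73, 79, 85, 91, 97, 103, 109, 115 (linear: a_n = 55 + 6·n).
Stream B: 28, 36, 45, 55, 66 (the triangular numbers T_7, T_8, …).
Position 16 → stream A, term 11 = 121.

121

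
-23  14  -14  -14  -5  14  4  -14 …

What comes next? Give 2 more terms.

Split by position mod 2 into 2 tracks.
Subsequence A: -23, -14, -5, 4. Linear: a_n = -32 + 9·n.
Subsequence B: 14, -14, 14, -14. Alternating ±14.
The 9th slot belongs to subsequence A; its 5th term is 13.
Position 10 falls in subsequence B as its term 5, giving 14.

13, 14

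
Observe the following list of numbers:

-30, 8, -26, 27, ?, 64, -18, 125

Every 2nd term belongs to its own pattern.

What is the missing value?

The terms cycle through 2 interleaved subsequences.
Stream A is -30, -26, ?, -18, which is arithmetic with common difference +4.
Stream B is 8, 27, 64, 125, which is perfect cubes starting at 2³.
Stream A's pattern makes the blank -22.

-22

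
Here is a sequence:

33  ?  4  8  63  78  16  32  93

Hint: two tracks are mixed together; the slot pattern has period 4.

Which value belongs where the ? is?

48

Reading positions in blocks of 4 reveals the pattern AABB — 2 tracks woven together.
Track A: 33, ?, 63, 78, 93. Arithmetic, step +15.
Track B: 4, 8, 16, 32. Multiplying by 2 each time.
Track A's pattern makes the blank 48.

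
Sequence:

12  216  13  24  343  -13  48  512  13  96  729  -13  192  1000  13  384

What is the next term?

The terms cycle through 3 interleaved subsequences.
Subsequence A: 12, 24, 48, 96, 192, 384. A geometric progression (common ratio 2).
Subsequence B: 216, 343, 512, 729, 1000. Perfect cubes starting at 6³.
Subsequence C: 13, -13, 13, -13, 13. Alternating ±13.
The 17th slot belongs to subsequence B; its 6th term is 1331.

1331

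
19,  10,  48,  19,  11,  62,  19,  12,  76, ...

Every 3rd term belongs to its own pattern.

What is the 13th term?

Split by position mod 3: positions 1, 4, 7, … form one track, and each other residue class forms its own.
Track A: 19, 19, 19. Constant 19.
Track B: 10, 11, 12. Adding 1 each time.
Track C: 48, 62, 76. Linear: a_n = 34 + 14·n.
Term 13 comes from track A (its 5th entry): 19.

19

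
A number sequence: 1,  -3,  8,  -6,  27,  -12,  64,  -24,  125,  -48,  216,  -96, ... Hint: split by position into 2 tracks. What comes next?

343

Positions 1, 3, 5, … form one subsequence and positions 2, 4, 6, … form another.
Stream A is 1, 8, 27, 64, 125, 216, which is consecutive cubes n³ from n = 1.
Stream B is -3, -6, -12, -24, -48, -96, which is multiplying by 2 each time.
Position 13 → stream A, term 7 = 343.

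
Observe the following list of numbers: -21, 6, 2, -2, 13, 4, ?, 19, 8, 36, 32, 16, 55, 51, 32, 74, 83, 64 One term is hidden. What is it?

Taking every 3rd term gives 3 separate tracks.
Subsequence A: -21, -2, ?, 36, 55, 74 — arithmetic with common difference +19.
Subsequence B: 6, 13, 19, 32, 51, 83 — Fibonacci-style (each term is the sum of the two before it).
Subsequence C: 2, 4, 8, 16, 32, 64 — powers of 2.
Subsequence A's pattern makes the blank 17.

17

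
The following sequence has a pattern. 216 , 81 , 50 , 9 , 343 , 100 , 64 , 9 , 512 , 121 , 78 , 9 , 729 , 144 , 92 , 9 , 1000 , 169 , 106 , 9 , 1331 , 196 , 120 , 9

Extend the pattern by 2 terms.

1728, 225

The terms cycle through 4 interleaved subsequences.
Stream A: 216, 343, 512, 729, 1000, 1331. Perfect cubes starting at 6³.
Stream B: 81, 100, 121, 144, 169, 196. The squares 9², 10², 11², ….
Stream C: 50, 64, 78, 92, 106, 120. Linear: a_n = 36 + 14·n.
Stream D: 9, 9, 9, 9, 9, 9. Constant 9.
Position 25 → stream A, term 7 = 1728.
The 26th slot belongs to stream B; its 7th term is 225.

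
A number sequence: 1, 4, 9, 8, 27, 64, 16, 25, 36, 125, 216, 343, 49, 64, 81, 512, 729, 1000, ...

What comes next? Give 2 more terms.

The slot pattern repeats as AAABBB (period 6), so there are 2 interleaved tracks.
Subsequence A: 1, 4, 9, 16, 25, 36, 49, 64, 81. The squares 1², 2², 3², ….
Subsequence B: 8, 27, 64, 125, 216, 343, 512, 729, 1000. The cubes 2³, 3³, 4³, ….
The 19th slot belongs to subsequence A; its 10th term is 100.
Term 20 comes from subsequence A (its 11th entry): 121.

100, 121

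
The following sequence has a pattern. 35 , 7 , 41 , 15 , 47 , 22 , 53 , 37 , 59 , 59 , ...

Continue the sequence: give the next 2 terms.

65, 96

Positions 1, 3, 5, … form one subsequence and positions 2, 4, 6, … form another.
Track A = 35, 41, 47, 53, 59: arithmetic, step +6.
Track B = 7, 15, 22, 37, 59: each term equals the sum of the previous two.
The 11th slot belongs to track A; its 6th term is 65.
Position 12 falls in track B as its term 6, giving 96.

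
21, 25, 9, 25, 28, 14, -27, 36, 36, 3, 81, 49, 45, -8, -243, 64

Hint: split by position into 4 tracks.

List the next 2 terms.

55, -19

Taking every 4th term gives 4 separate tracks.
Stream A: 21, 28, 36, 45 (triangular numbers starting at T_6).
Stream B: 25, 14, 3, -8 (arithmetic with common difference −11).
Stream C: 9, -27, 81, -243 (geometric, ×-3 each step).
Stream D: 25, 36, 49, 64 (consecutive squares n² from n = 5).
The 17th slot belongs to stream A; its 5th term is 55.
Position 18 falls in stream B as its term 5, giving -19.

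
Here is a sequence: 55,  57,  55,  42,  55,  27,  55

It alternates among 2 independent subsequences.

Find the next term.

12

Odd-indexed and even-indexed terms follow separate rules.
Track A: 55, 55, 55, 55 (constant 55).
Track B: 57, 42, 27 (arithmetic, step −15).
The 8th slot belongs to track B; its 4th term is 12.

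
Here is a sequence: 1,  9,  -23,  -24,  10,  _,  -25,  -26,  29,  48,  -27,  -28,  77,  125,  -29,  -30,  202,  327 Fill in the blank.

Positions follow the repeating pattern AABB; grouping by letter gives 2 tracks.
Track A: 1, 9, 10, ?, 29, 48, 77, 125, 202, 327. Each term equals the sum of the previous two.
Track B: -23, -24, -25, -26, -27, -28, -29, -30. Linear: a_n = -22 − n.
Filling track A at index 4 by its rule yields 19.

19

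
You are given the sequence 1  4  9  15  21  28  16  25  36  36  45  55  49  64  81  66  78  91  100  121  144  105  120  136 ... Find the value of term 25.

Positions follow the repeating pattern AAABBB; grouping by letter gives 2 tracks.
Track A: 1, 4, 9, 16, 25, 36, 49, 64, 81, 100, 121, 144. Consecutive squares n² from n = 1.
Track B: 15, 21, 28, 36, 45, 55, 66, 78, 91, 105, 120, 136. The triangular numbers T_5, T_6, ….
Position 25 → track A, term 13 = 169.

169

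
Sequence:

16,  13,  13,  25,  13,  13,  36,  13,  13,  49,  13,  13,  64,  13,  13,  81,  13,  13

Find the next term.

100

Positions follow the repeating pattern ABB; grouping by letter gives 2 tracks.
Subsequence A: 16, 25, 36, 49, 64, 81 — perfect squares starting at 4².
Subsequence B: 13, 13, 13, 13, 13, 13, 13, 13, 13, 13, 13, 13 — the constant sequence 13.
Term 19 comes from subsequence A (its 7th entry): 100.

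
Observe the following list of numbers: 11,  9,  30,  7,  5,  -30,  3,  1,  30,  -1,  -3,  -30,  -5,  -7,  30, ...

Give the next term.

The slot pattern repeats as AAB (period 3), so there are 2 interleaved tracks.
Subsequence A: 11, 9, 7, 5, 3, 1, -1, -3, -5, -7. Subtracting 2 each time.
Subsequence B: 30, -30, 30, -30, 30. Oscillating between 30 and -30.
Position 16 → subsequence A, term 11 = -9.

-9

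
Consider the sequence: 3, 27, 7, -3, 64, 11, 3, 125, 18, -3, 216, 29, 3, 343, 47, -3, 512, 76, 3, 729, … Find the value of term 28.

Read the sequence 3 terms at a time; column i is its own pattern.
Stream A: 3, -3, 3, -3, 3, -3, 3. Oscillating between 3 and -3.
Stream B: 27, 64, 125, 216, 343, 512, 729. Perfect cubes starting at 3³.
Stream C: 7, 11, 18, 29, 47, 76. A Fibonacci-like recurrence a_n = a_{n-1} + a_{n-2}.
Position 28 falls in stream A as its term 10, giving -3.

-3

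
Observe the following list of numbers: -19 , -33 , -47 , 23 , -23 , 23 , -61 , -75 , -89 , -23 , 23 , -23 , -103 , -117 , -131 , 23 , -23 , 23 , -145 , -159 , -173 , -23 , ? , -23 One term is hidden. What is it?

Reading positions in blocks of 6 reveals the pattern AAABBB — 2 tracks woven together.
Subsequence A: -19, -33, -47, -61, -75, -89, -103, -117, -131, -145, -159, -173. Subtracting 14 each time.
Subsequence B: 23, -23, 23, -23, 23, -23, 23, -23, 23, -23, ?, -23. Oscillating between 23 and -23.
The gap is subsequence B's term 11; the rule gives 23.

23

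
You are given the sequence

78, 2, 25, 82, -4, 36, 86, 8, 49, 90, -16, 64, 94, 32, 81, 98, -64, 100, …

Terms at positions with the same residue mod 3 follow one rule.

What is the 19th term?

Split by position mod 3 into 3 tracks.
Track A is 78, 82, 86, 90, 94, 98, which is adding 4 each time.
Track B is 2, -4, 8, -16, 32, -64, which is geometric with ratio -2.
Track C is 25, 36, 49, 64, 81, 100, which is the squares 5², 6², 7², ….
Term 19 comes from track A (its 7th entry): 102.

102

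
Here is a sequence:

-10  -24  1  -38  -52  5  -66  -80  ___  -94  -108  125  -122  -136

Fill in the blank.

25

Reading positions in blocks of 3 reveals the pattern AAB — 2 tracks woven together.
Stream A: -10, -24, -38, -52, -66, -80, -94, -108, -122, -136. Linear: a_n = 4 − 14·n.
Stream B: 1, 5, ?, 125. Successive powers of 5.
So the missing entry in stream B is 25.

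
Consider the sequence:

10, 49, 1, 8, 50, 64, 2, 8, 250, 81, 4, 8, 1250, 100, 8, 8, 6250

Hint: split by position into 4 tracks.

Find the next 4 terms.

Taking every 4th term gives 4 separate tracks.
Subsequence A: 10, 50, 250, 1250, 6250. Geometric with ratio 5.
Subsequence B: 49, 64, 81, 100. Perfect squares starting at 7².
Subsequence C: 1, 2, 4, 8. Powers 2^0, 2^1, 2^2, ….
Subsequence D: 8, 8, 8, 8. Always 8.
Position 18 falls in subsequence B as its term 5, giving 121.
The 19th slot belongs to subsequence C; its 5th term is 16.
Position 20 → subsequence D, term 5 = 8.
Position 21 falls in subsequence A as its term 6, giving 31250.

121, 16, 8, 31250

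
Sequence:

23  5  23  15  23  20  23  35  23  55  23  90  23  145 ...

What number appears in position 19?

The terms cycle through 2 interleaved subsequences.
Track A = 23, 23, 23, 23, 23, 23, 23: always 23.
Track B = 5, 15, 20, 35, 55, 90, 145: Fibonacci-style (each term is the sum of the two before it).
Position 19 falls in track A as its term 10, giving 23.

23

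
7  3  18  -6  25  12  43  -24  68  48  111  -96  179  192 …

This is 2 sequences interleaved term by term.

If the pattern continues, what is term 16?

Taking every 2nd term gives 2 separate tracks.
Track A is 7, 18, 25, 43, 68, 111, 179, which is a Fibonacci-like recurrence a_n = a_{n-1} + a_{n-2}.
Track B is 3, -6, 12, -24, 48, -96, 192, which is geometric with ratio -2.
Term 16 comes from track B (its 8th entry): -384.

-384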